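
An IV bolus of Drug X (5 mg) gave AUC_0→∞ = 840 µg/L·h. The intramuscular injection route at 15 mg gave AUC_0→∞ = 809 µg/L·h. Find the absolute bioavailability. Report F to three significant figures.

F = 0.321

F = (AUC_ev / D_ev) / (AUC_iv / D_iv)
  = (809/15) / (840/5)
  = 53.9333 / 168 = 0.3210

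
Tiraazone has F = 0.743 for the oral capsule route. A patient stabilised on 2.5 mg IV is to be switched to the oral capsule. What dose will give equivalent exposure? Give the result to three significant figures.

For equal systemic exposure: F × D_ev = D_iv
D_ev = D_iv / F = 2.5 / 0.743 = 3.36474 mg

D_oral = 3.36 mg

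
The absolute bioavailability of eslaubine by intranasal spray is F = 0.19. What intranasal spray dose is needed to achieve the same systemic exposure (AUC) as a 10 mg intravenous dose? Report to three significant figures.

D_intranasal = 52.6 mg

For equal systemic exposure: F × D_ev = D_iv
D_ev = D_iv / F = 10 / 0.19 = 52.6316 mg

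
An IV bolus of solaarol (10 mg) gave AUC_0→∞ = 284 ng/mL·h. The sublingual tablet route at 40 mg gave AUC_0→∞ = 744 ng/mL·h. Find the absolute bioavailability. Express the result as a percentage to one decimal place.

F = (AUC_ev / D_ev) / (AUC_iv / D_iv)
  = (744/40) / (284/10)
  = 18.6 / 28.4 = 0.6549
  = 65.49%

F = 65.5%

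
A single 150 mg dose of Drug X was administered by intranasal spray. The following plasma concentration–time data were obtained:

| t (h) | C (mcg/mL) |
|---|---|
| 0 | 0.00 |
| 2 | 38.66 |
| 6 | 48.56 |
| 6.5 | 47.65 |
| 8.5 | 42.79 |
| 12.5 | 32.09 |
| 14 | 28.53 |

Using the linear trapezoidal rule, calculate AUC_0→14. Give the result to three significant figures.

Trapezoidal AUC_0→14:
  [0→2]: (0.00+38.66)/2 × 2 = 38.66
  [2→6]: (38.66+48.56)/2 × 4 = 174.44
  [6→6.5]: (48.56+47.65)/2 × 0.5 = 24.0525
  [6.5→8.5]: (47.65+42.79)/2 × 2 = 90.44
  [8.5→12.5]: (42.79+32.09)/2 × 4 = 149.76
  [12.5→14]: (32.09+28.53)/2 × 1.5 = 45.465
  Sum = 522.8175 mcg/mL·h

AUC = 523 mcg/mL·h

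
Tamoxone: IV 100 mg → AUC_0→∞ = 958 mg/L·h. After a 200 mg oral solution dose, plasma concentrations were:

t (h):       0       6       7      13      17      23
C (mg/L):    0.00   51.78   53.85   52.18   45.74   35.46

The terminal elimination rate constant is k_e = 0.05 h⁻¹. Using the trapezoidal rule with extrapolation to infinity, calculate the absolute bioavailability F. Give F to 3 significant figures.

Trapezoidal AUC_0→23 (oral solution):
  [0→6]: (0.00+51.78)/2 × 6 = 155.34
  [6→7]: (51.78+53.85)/2 × 1 = 52.815
  [7→13]: (53.85+52.18)/2 × 6 = 318.09
  [13→17]: (52.18+45.74)/2 × 4 = 195.84
  [17→23]: (45.74+35.46)/2 × 6 = 243.6
  Sum = 965.685 mg/L·h
Tail: C_last/k_e = 35.46/0.05 = 709.200
AUC_0→∞ (oral solution) = 965.685 + 709.200 = 1674.885 mg/L·h
F = (AUC_ev/D_ev)/(AUC_iv/D_iv) = (1674.885/200)/(958/100) = 8.374425/9.58 = 0.8742

F = 0.874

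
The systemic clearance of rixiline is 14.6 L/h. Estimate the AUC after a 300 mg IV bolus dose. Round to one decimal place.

AUC = 20.5 mg/L·h

AUC_0→∞ = Dose_iv / CL
        = 300 / 14.6 = 20.5479 mg/L·h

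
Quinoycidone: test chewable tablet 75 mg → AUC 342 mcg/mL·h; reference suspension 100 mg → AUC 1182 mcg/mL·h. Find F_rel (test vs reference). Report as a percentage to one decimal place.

F_rel = 38.6%

F_rel = (AUC_test/D_test) / (AUC_ref/D_ref)
      = (342/75) / (1182/100)
      = 4.56 / 11.82 = 0.3858 = 38.58%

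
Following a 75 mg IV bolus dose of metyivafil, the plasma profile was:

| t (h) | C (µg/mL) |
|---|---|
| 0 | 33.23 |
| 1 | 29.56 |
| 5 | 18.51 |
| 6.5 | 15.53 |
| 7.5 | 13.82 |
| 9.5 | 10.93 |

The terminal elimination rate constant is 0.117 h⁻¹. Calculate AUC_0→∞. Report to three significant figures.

Trapezoidal AUC_0→9.5:
  [0→1]: (33.23+29.56)/2 × 1 = 31.395
  [1→5]: (29.56+18.51)/2 × 4 = 96.14
  [5→6.5]: (18.51+15.53)/2 × 1.5 = 25.53
  [6.5→7.5]: (15.53+13.82)/2 × 1 = 14.675
  [7.5→9.5]: (13.82+10.93)/2 × 2 = 24.75
  Sum = 192.49 µg/mL·h
Extrapolated tail: C_last / k_e = 10.93 / 0.117 = 93.419
AUC_0→∞ = 192.49 + 93.419 = 285.909 µg/mL·h

AUC = 286 µg/mL·h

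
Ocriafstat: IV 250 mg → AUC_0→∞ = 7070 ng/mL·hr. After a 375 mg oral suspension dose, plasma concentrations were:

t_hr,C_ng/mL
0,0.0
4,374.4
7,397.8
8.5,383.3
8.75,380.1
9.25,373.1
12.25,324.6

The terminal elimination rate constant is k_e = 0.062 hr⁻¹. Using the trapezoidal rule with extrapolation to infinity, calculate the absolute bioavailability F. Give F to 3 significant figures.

F = 0.854

Trapezoidal AUC_0→12.25 (oral suspension):
  [0→4]: (0.0+374.4)/2 × 4 = 748.8
  [4→7]: (374.4+397.8)/2 × 3 = 1158.3
  [7→8.5]: (397.8+383.3)/2 × 1.5 = 585.825
  [8.5→8.75]: (383.3+380.1)/2 × 0.25 = 95.425
  [8.75→9.25]: (380.1+373.1)/2 × 0.5 = 188.3
  [9.25→12.25]: (373.1+324.6)/2 × 3 = 1046.55
  Sum = 3823.2 ng/mL·hr
Tail: C_last/k_e = 324.6/0.062 = 5235.484
AUC_0→∞ (oral suspension) = 3823.2 + 5235.484 = 9058.684 ng/mL·hr
F = (AUC_ev/D_ev)/(AUC_iv/D_iv) = (9058.684/375)/(7070/250) = 24.1565/28.28 = 0.8542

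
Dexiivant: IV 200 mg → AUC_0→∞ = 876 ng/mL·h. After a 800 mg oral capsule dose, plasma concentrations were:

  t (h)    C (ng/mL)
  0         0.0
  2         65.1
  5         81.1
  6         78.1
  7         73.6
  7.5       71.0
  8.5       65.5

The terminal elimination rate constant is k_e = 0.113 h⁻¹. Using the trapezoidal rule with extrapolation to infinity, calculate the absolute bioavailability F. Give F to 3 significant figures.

F = 0.321

Trapezoidal AUC_0→8.5 (oral capsule):
  [0→2]: (0.0+65.1)/2 × 2 = 65.1
  [2→5]: (65.1+81.1)/2 × 3 = 219.3
  [5→6]: (81.1+78.1)/2 × 1 = 79.6
  [6→7]: (78.1+73.6)/2 × 1 = 75.85
  [7→7.5]: (73.6+71.0)/2 × 0.5 = 36.15
  [7.5→8.5]: (71.0+65.5)/2 × 1 = 68.25
  Sum = 544.25 ng/mL·h
Tail: C_last/k_e = 65.5/0.113 = 579.646
AUC_0→∞ (oral capsule) = 544.25 + 579.646 = 1123.896 ng/mL·h
F = (AUC_ev/D_ev)/(AUC_iv/D_iv) = (1123.896/800)/(876/200) = 1.40487/4.38 = 0.3207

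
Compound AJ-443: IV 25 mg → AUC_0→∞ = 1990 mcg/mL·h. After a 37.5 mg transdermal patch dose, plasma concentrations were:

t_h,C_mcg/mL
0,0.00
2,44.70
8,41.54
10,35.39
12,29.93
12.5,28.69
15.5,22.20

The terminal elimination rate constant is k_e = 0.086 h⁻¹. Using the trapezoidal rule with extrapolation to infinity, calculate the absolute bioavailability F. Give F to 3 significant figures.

F = 0.266

Trapezoidal AUC_0→15.5 (transdermal patch):
  [0→2]: (0.00+44.70)/2 × 2 = 44.7
  [2→8]: (44.70+41.54)/2 × 6 = 258.72
  [8→10]: (41.54+35.39)/2 × 2 = 76.93
  [10→12]: (35.39+29.93)/2 × 2 = 65.32
  [12→12.5]: (29.93+28.69)/2 × 0.5 = 14.655
  [12.5→15.5]: (28.69+22.20)/2 × 3 = 76.335
  Sum = 536.66 mcg/mL·h
Tail: C_last/k_e = 22.20/0.086 = 258.140
AUC_0→∞ (transdermal patch) = 536.66 + 258.140 = 794.8 mcg/mL·h
F = (AUC_ev/D_ev)/(AUC_iv/D_iv) = (794.8/37.5)/(1990/25) = 21.1947/79.6 = 0.2663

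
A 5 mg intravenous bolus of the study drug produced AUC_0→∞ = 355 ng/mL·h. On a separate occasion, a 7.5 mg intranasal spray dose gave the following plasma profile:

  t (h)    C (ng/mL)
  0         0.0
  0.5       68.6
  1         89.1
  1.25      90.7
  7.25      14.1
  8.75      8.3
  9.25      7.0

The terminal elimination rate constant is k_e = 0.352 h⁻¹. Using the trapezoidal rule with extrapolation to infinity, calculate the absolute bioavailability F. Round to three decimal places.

Trapezoidal AUC_0→9.25 (intranasal spray):
  [0→0.5]: (0.0+68.6)/2 × 0.5 = 17.15
  [0.5→1]: (68.6+89.1)/2 × 0.5 = 39.425
  [1→1.25]: (89.1+90.7)/2 × 0.25 = 22.475
  [1.25→7.25]: (90.7+14.1)/2 × 6 = 314.4
  [7.25→8.75]: (14.1+8.3)/2 × 1.5 = 16.8
  [8.75→9.25]: (8.3+7.0)/2 × 0.5 = 3.825
  Sum = 414.075 ng/mL·h
Tail: C_last/k_e = 7.0/0.352 = 19.886
AUC_0→∞ (intranasal spray) = 414.075 + 19.886 = 433.961 ng/mL·h
F = (AUC_ev/D_ev)/(AUC_iv/D_iv) = (433.961/7.5)/(355/5) = 57.8615/71 = 0.8150

F = 0.815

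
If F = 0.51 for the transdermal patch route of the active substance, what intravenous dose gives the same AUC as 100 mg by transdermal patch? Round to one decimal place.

Systemic exposure from an extravascular dose = F × D_ev, so the equivalent IV dose is F × D_ev.
D_iv = F × D_ev = 0.51 × 100 = 51 mg

D_iv = 51.0 mg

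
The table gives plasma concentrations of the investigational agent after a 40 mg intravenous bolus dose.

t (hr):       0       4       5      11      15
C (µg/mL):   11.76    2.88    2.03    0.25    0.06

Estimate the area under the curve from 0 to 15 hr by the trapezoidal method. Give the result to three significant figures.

AUC = 39.2 µg/mL·hr

Trapezoidal AUC_0→15:
  [0→4]: (11.76+2.88)/2 × 4 = 29.28
  [4→5]: (2.88+2.03)/2 × 1 = 2.455
  [5→11]: (2.03+0.25)/2 × 6 = 6.84
  [11→15]: (0.25+0.06)/2 × 4 = 0.62
  Sum = 39.195 µg/mL·hr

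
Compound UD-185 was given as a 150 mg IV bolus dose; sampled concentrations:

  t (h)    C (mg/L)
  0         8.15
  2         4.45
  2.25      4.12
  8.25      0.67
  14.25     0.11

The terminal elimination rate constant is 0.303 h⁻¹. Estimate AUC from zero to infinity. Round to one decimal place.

Trapezoidal AUC_0→14.25:
  [0→2]: (8.15+4.45)/2 × 2 = 12.6
  [2→2.25]: (4.45+4.12)/2 × 0.25 = 1.07125
  [2.25→8.25]: (4.12+0.67)/2 × 6 = 14.37
  [8.25→14.25]: (0.67+0.11)/2 × 6 = 2.34
  Sum = 30.38125 mg/L·h
Extrapolated tail: C_last / k_e = 0.11 / 0.303 = 0.363
AUC_0→∞ = 30.38125 + 0.363 = 30.74425 mg/L·h

AUC = 30.7 mg/L·h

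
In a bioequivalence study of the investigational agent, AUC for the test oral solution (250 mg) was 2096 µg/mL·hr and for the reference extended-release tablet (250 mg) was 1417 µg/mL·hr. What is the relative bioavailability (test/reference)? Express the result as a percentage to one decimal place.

F_rel = 147.9%

F_rel = (AUC_test/D_test) / (AUC_ref/D_ref)
      = (2096/250) / (1417/250)
      = 8.384 / 5.668 = 1.4792 = 147.92%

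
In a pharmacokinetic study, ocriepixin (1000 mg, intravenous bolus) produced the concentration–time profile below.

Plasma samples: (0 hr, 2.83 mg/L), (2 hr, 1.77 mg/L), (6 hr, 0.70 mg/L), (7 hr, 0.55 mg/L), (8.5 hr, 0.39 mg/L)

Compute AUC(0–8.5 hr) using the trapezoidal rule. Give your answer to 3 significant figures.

Trapezoidal AUC_0→8.5:
  [0→2]: (2.83+1.77)/2 × 2 = 4.6
  [2→6]: (1.77+0.70)/2 × 4 = 4.94
  [6→7]: (0.70+0.55)/2 × 1 = 0.625
  [7→8.5]: (0.55+0.39)/2 × 1.5 = 0.705
  Sum = 10.87 mg/L·hr

AUC = 10.9 mg/L·hr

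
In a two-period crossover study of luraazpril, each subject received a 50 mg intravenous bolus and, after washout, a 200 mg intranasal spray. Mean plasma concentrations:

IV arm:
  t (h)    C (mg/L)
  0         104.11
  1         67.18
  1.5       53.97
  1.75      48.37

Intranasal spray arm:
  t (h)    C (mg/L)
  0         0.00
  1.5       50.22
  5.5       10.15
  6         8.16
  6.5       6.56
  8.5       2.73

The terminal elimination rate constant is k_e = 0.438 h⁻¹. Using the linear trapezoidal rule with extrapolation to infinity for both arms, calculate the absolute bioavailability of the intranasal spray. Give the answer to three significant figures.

F = 0.190

Trapezoidal AUC_0→1.75 (IV):
  [0→1]: (104.11+67.18)/2 × 1 = 85.645
  [1→1.5]: (67.18+53.97)/2 × 0.5 = 30.2875
  [1.5→1.75]: (53.97+48.37)/2 × 0.25 = 12.7925
  Sum = 128.725 mg/L·h
IV tail: 48.37/0.438 = 110.434; AUC_iv,0→∞ = 128.725 + 110.434 = 239.159 mg/L·h
Trapezoidal AUC_0→8.5 (intranasal spray):
  [0→1.5]: (0.00+50.22)/2 × 1.5 = 37.665
  [1.5→5.5]: (50.22+10.15)/2 × 4 = 120.74
  [5.5→6]: (10.15+8.16)/2 × 0.5 = 4.5775
  [6→6.5]: (8.16+6.56)/2 × 0.5 = 3.68
  [6.5→8.5]: (6.56+2.73)/2 × 2 = 9.29
  Sum = 175.9525 mg/L·h
intranasal spray tail: 2.73/0.438 = 6.233; AUC_ev,0→∞ = 175.9525 + 6.233 = 182.1855 mg/L·h
F = (AUC_ev/D_ev)/(AUC_iv/D_iv) = (182.1855/200)/(239.159/50) = 0.9109275/4.78318 = 0.1904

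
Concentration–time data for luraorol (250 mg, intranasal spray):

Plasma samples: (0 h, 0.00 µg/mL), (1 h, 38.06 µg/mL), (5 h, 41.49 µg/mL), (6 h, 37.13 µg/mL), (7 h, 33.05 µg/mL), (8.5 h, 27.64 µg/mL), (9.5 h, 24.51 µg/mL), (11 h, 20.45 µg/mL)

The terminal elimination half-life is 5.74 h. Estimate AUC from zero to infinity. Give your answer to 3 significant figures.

Trapezoidal AUC_0→11:
  [0→1]: (0.00+38.06)/2 × 1 = 19.03
  [1→5]: (38.06+41.49)/2 × 4 = 159.1
  [5→6]: (41.49+37.13)/2 × 1 = 39.31
  [6→7]: (37.13+33.05)/2 × 1 = 35.09
  [7→8.5]: (33.05+27.64)/2 × 1.5 = 45.5175
  [8.5→9.5]: (27.64+24.51)/2 × 1 = 26.075
  [9.5→11]: (24.51+20.45)/2 × 1.5 = 33.72
  Sum = 357.8425 µg/mL·h
k_e = ln2 / t½ = 0.693147 / 5.74 = 0.1208 h^-1
Extrapolated tail: C_last / k_e = 20.45 / 0.1208 = 169.288
AUC_0→∞ = 357.8425 + 169.288 = 527.1305 µg/mL·h

AUC = 527 µg/mL·h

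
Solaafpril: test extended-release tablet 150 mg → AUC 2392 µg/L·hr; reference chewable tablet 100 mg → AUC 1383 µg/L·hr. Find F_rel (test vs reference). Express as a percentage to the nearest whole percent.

F_rel = (AUC_test/D_test) / (AUC_ref/D_ref)
      = (2392/150) / (1383/100)
      = 15.9467 / 13.83 = 1.1531 = 115.31%

F_rel = 115%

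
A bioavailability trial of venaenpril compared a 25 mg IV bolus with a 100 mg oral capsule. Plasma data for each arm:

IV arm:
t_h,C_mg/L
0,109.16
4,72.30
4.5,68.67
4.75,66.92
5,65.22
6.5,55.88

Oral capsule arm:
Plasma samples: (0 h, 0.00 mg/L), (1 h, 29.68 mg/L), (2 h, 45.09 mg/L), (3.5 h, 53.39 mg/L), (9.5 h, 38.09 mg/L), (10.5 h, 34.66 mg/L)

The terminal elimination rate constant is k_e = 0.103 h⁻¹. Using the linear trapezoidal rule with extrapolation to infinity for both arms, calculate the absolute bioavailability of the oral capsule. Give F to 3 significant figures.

F = 0.182

Trapezoidal AUC_0→6.5 (IV):
  [0→4]: (109.16+72.30)/2 × 4 = 362.92
  [4→4.5]: (72.30+68.67)/2 × 0.5 = 35.2425
  [4.5→4.75]: (68.67+66.92)/2 × 0.25 = 16.94875
  [4.75→5]: (66.92+65.22)/2 × 0.25 = 16.5175
  [5→6.5]: (65.22+55.88)/2 × 1.5 = 90.825
  Sum = 522.45375 mg/L·h
IV tail: 55.88/0.103 = 542.524; AUC_iv,0→∞ = 522.45375 + 542.524 = 1064.97775 mg/L·h
Trapezoidal AUC_0→10.5 (oral capsule):
  [0→1]: (0.00+29.68)/2 × 1 = 14.84
  [1→2]: (29.68+45.09)/2 × 1 = 37.385
  [2→3.5]: (45.09+53.39)/2 × 1.5 = 73.86
  [3.5→9.5]: (53.39+38.09)/2 × 6 = 274.44
  [9.5→10.5]: (38.09+34.66)/2 × 1 = 36.375
  Sum = 436.9 mg/L·h
oral capsule tail: 34.66/0.103 = 336.505; AUC_ev,0→∞ = 436.9 + 336.505 = 773.405 mg/L·h
F = (AUC_ev/D_ev)/(AUC_iv/D_iv) = (773.405/100)/(1064.97775/25) = 7.73405/42.59911 = 0.1816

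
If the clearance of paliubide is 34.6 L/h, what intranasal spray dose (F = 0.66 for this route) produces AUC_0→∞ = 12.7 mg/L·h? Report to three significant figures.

Dose = 666 mg

Dose = CL × AUC_0→∞ / F
     = 34.6 × 12.7 / 0.66 = 665.788 mg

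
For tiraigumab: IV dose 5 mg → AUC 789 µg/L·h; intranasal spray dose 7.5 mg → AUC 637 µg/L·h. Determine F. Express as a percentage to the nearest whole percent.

F = 54%

F = (AUC_ev / D_ev) / (AUC_iv / D_iv)
  = (637/7.5) / (789/5)
  = 84.9333 / 157.8 = 0.5382
  = 53.82%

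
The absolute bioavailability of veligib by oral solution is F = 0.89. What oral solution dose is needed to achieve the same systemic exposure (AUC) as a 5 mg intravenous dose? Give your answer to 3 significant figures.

D_oral = 5.62 mg

For equal systemic exposure: F × D_ev = D_iv
D_ev = D_iv / F = 5 / 0.89 = 5.61798 mg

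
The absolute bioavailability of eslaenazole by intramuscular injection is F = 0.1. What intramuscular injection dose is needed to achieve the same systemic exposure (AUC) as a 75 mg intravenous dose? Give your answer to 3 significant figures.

D_intramuscular = 750 mg

For equal systemic exposure: F × D_ev = D_iv
D_ev = D_iv / F = 75 / 0.1 = 750 mg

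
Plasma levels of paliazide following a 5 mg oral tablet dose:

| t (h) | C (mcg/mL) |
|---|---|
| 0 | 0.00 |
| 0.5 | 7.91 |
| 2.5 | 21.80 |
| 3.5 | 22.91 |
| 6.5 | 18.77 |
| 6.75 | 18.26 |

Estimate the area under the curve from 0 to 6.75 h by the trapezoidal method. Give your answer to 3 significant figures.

AUC = 121 mcg/mL·h

Trapezoidal AUC_0→6.75:
  [0→0.5]: (0.00+7.91)/2 × 0.5 = 1.9775
  [0.5→2.5]: (7.91+21.80)/2 × 2 = 29.71
  [2.5→3.5]: (21.80+22.91)/2 × 1 = 22.355
  [3.5→6.5]: (22.91+18.77)/2 × 3 = 62.52
  [6.5→6.75]: (18.77+18.26)/2 × 0.25 = 4.62875
  Sum = 121.19125 mcg/mL·h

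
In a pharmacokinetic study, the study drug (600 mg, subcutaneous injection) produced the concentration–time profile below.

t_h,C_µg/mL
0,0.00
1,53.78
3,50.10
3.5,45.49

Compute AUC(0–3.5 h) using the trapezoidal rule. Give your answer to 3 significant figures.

Trapezoidal AUC_0→3.5:
  [0→1]: (0.00+53.78)/2 × 1 = 26.89
  [1→3]: (53.78+50.10)/2 × 2 = 103.88
  [3→3.5]: (50.10+45.49)/2 × 0.5 = 23.8975
  Sum = 154.6675 µg/mL·h

AUC = 155 µg/mL·h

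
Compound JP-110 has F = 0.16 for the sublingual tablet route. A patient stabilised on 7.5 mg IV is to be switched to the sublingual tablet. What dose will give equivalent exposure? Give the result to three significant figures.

For equal systemic exposure: F × D_ev = D_iv
D_ev = D_iv / F = 7.5 / 0.16 = 46.875 mg

D_sublingual = 46.9 mg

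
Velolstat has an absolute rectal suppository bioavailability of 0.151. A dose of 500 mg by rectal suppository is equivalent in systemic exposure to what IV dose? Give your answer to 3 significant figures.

D_iv = 75.5 mg

Systemic exposure from an extravascular dose = F × D_ev, so the equivalent IV dose is F × D_ev.
D_iv = F × D_ev = 0.151 × 500 = 75.5 mg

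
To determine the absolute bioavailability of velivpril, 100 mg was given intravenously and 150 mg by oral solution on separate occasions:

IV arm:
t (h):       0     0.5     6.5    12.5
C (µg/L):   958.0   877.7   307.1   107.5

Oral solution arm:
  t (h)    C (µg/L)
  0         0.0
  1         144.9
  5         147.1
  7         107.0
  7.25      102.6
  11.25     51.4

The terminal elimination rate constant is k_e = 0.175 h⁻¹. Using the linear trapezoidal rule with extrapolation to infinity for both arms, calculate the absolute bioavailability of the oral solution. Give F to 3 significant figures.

Trapezoidal AUC_0→12.5 (IV):
  [0→0.5]: (958.0+877.7)/2 × 0.5 = 458.925
  [0.5→6.5]: (877.7+307.1)/2 × 6 = 3554.4
  [6.5→12.5]: (307.1+107.5)/2 × 6 = 1243.8
  Sum = 5257.125 µg/L·h
IV tail: 107.5/0.175 = 614.286; AUC_iv,0→∞ = 5257.125 + 614.286 = 5871.411 µg/L·h
Trapezoidal AUC_0→11.25 (oral solution):
  [0→1]: (0.0+144.9)/2 × 1 = 72.45
  [1→5]: (144.9+147.1)/2 × 4 = 584.0
  [5→7]: (147.1+107.0)/2 × 2 = 254.1
  [7→7.25]: (107.0+102.6)/2 × 0.25 = 26.2
  [7.25→11.25]: (102.6+51.4)/2 × 4 = 308.0
  Sum = 1244.75 µg/L·h
oral solution tail: 51.4/0.175 = 293.714; AUC_ev,0→∞ = 1244.75 + 293.714 = 1538.464 µg/L·h
F = (AUC_ev/D_ev)/(AUC_iv/D_iv) = (1538.464/150)/(5871.411/100) = 10.2564/58.71411 = 0.1747

F = 0.175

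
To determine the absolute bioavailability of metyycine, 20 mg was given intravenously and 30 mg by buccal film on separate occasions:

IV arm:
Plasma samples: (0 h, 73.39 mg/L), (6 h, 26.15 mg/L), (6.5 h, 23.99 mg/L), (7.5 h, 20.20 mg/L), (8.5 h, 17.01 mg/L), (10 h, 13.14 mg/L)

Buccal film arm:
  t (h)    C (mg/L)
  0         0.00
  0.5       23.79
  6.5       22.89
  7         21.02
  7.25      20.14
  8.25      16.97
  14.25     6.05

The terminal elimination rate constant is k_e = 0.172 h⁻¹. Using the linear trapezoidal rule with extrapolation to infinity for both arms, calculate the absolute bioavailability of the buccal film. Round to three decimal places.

Trapezoidal AUC_0→10 (IV):
  [0→6]: (73.39+26.15)/2 × 6 = 298.62
  [6→6.5]: (26.15+23.99)/2 × 0.5 = 12.535
  [6.5→7.5]: (23.99+20.20)/2 × 1 = 22.095
  [7.5→8.5]: (20.20+17.01)/2 × 1 = 18.605
  [8.5→10]: (17.01+13.14)/2 × 1.5 = 22.6125
  Sum = 374.4675 mg/L·h
IV tail: 13.14/0.172 = 76.395; AUC_iv,0→∞ = 374.4675 + 76.395 = 450.8625 mg/L·h
Trapezoidal AUC_0→14.25 (buccal film):
  [0→0.5]: (0.00+23.79)/2 × 0.5 = 5.9475
  [0.5→6.5]: (23.79+22.89)/2 × 6 = 140.04
  [6.5→7]: (22.89+21.02)/2 × 0.5 = 10.9775
  [7→7.25]: (21.02+20.14)/2 × 0.25 = 5.145
  [7.25→8.25]: (20.14+16.97)/2 × 1 = 18.555
  [8.25→14.25]: (16.97+6.05)/2 × 6 = 69.06
  Sum = 249.725 mg/L·h
buccal film tail: 6.05/0.172 = 35.174; AUC_ev,0→∞ = 249.725 + 35.174 = 284.899 mg/L·h
F = (AUC_ev/D_ev)/(AUC_iv/D_iv) = (284.899/30)/(450.8625/20) = 9.49663/22.543125 = 0.4213

F = 0.421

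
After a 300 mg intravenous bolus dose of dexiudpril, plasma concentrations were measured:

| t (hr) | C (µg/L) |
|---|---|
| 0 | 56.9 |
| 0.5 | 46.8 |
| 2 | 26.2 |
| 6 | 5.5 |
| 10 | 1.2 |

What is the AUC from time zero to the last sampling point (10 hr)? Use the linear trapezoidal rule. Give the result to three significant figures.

AUC = 157 µg/L·hr

Trapezoidal AUC_0→10:
  [0→0.5]: (56.9+46.8)/2 × 0.5 = 25.925
  [0.5→2]: (46.8+26.2)/2 × 1.5 = 54.75
  [2→6]: (26.2+5.5)/2 × 4 = 63.4
  [6→10]: (5.5+1.2)/2 × 4 = 13.4
  Sum = 157.475 µg/L·hr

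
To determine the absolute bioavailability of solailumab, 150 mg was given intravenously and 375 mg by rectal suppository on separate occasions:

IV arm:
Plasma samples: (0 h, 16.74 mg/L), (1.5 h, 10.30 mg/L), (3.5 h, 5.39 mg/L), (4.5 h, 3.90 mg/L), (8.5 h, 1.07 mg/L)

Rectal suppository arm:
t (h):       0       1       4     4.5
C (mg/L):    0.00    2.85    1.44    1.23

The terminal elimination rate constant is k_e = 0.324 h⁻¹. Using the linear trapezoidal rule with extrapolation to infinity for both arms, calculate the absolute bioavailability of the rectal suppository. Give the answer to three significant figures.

Trapezoidal AUC_0→8.5 (IV):
  [0→1.5]: (16.74+10.30)/2 × 1.5 = 20.28
  [1.5→3.5]: (10.30+5.39)/2 × 2 = 15.69
  [3.5→4.5]: (5.39+3.90)/2 × 1 = 4.645
  [4.5→8.5]: (3.90+1.07)/2 × 4 = 9.94
  Sum = 50.555 mg/L·h
IV tail: 1.07/0.324 = 3.302; AUC_iv,0→∞ = 50.555 + 3.302 = 53.857 mg/L·h
Trapezoidal AUC_0→4.5 (rectal suppository):
  [0→1]: (0.00+2.85)/2 × 1 = 1.425
  [1→4]: (2.85+1.44)/2 × 3 = 6.435
  [4→4.5]: (1.44+1.23)/2 × 0.5 = 0.6675
  Sum = 8.5275 mg/L·h
rectal suppository tail: 1.23/0.324 = 3.796; AUC_ev,0→∞ = 8.5275 + 3.796 = 12.3235 mg/L·h
F = (AUC_ev/D_ev)/(AUC_iv/D_iv) = (12.3235/375)/(53.857/150) = 0.0328627/0.359047 = 0.0915

F = 0.0915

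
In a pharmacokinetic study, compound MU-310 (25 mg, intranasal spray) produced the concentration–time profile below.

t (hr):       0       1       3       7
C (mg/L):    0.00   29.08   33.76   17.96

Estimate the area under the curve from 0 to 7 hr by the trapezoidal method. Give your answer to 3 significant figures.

AUC = 181 mg/L·hr

Trapezoidal AUC_0→7:
  [0→1]: (0.00+29.08)/2 × 1 = 14.54
  [1→3]: (29.08+33.76)/2 × 2 = 62.84
  [3→7]: (33.76+17.96)/2 × 4 = 103.44
  Sum = 180.82 mg/L·hr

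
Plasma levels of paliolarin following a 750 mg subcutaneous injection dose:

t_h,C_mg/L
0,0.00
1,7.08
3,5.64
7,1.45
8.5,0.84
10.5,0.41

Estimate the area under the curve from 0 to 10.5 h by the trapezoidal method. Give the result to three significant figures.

AUC = 33.4 mg/L·h

Trapezoidal AUC_0→10.5:
  [0→1]: (0.00+7.08)/2 × 1 = 3.54
  [1→3]: (7.08+5.64)/2 × 2 = 12.72
  [3→7]: (5.64+1.45)/2 × 4 = 14.18
  [7→8.5]: (1.45+0.84)/2 × 1.5 = 1.7175
  [8.5→10.5]: (0.84+0.41)/2 × 2 = 1.25
  Sum = 33.4075 mg/L·h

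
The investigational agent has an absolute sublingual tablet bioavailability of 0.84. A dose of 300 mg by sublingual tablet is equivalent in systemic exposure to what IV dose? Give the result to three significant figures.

D_iv = 252 mg

Systemic exposure from an extravascular dose = F × D_ev, so the equivalent IV dose is F × D_ev.
D_iv = F × D_ev = 0.84 × 300 = 252 mg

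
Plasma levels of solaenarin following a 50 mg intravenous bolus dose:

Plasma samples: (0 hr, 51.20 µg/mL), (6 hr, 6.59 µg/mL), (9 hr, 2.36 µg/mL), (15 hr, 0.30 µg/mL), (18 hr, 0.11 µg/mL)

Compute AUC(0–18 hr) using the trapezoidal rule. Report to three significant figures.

AUC = 195 µg/mL·hr

Trapezoidal AUC_0→18:
  [0→6]: (51.20+6.59)/2 × 6 = 173.37
  [6→9]: (6.59+2.36)/2 × 3 = 13.425
  [9→15]: (2.36+0.30)/2 × 6 = 7.98
  [15→18]: (0.30+0.11)/2 × 3 = 0.615
  Sum = 195.39 µg/mL·hr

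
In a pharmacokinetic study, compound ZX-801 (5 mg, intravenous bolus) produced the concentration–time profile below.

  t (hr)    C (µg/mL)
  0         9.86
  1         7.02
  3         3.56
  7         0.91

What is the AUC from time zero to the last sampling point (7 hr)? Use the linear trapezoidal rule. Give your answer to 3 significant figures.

AUC = 28.0 µg/mL·hr

Trapezoidal AUC_0→7:
  [0→1]: (9.86+7.02)/2 × 1 = 8.44
  [1→3]: (7.02+3.56)/2 × 2 = 10.58
  [3→7]: (3.56+0.91)/2 × 4 = 8.94
  Sum = 27.96 µg/mL·hr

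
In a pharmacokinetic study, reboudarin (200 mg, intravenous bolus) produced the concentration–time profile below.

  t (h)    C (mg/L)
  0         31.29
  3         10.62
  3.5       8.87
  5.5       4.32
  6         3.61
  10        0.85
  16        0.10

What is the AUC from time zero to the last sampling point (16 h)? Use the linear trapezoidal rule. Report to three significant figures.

Trapezoidal AUC_0→16:
  [0→3]: (31.29+10.62)/2 × 3 = 62.865
  [3→3.5]: (10.62+8.87)/2 × 0.5 = 4.8725
  [3.5→5.5]: (8.87+4.32)/2 × 2 = 13.19
  [5.5→6]: (4.32+3.61)/2 × 0.5 = 1.9825
  [6→10]: (3.61+0.85)/2 × 4 = 8.92
  [10→16]: (0.85+0.10)/2 × 6 = 2.85
  Sum = 94.68 mg/L·h

AUC = 94.7 mg/L·h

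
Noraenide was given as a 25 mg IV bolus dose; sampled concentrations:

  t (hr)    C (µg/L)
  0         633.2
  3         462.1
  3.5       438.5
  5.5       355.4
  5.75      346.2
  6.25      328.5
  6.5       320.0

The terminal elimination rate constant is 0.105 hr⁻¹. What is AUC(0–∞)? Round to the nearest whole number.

Trapezoidal AUC_0→6.5:
  [0→3]: (633.2+462.1)/2 × 3 = 1642.95
  [3→3.5]: (462.1+438.5)/2 × 0.5 = 225.15
  [3.5→5.5]: (438.5+355.4)/2 × 2 = 793.9
  [5.5→5.75]: (355.4+346.2)/2 × 0.25 = 87.7
  [5.75→6.25]: (346.2+328.5)/2 × 0.5 = 168.675
  [6.25→6.5]: (328.5+320.0)/2 × 0.25 = 81.0625
  Sum = 2999.4375 µg/L·hr
Extrapolated tail: C_last / k_e = 320.0 / 0.105 = 3047.619
AUC_0→∞ = 2999.4375 + 3047.619 = 6047.0565 µg/L·hr

AUC = 6047 µg/L·hr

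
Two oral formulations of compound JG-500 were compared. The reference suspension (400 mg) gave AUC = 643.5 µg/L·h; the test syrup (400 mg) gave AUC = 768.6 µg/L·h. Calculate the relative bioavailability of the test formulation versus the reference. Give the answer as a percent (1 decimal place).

F_rel = (AUC_test/D_test) / (AUC_ref/D_ref)
      = (768.6/400) / (643.5/400)
      = 1.9215 / 1.60875 = 1.1944 = 119.44%

F_rel = 119.4%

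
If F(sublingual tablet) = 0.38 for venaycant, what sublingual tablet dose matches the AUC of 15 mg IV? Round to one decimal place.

For equal systemic exposure: F × D_ev = D_iv
D_ev = D_iv / F = 15 / 0.38 = 39.4737 mg

D_sublingual = 39.5 mg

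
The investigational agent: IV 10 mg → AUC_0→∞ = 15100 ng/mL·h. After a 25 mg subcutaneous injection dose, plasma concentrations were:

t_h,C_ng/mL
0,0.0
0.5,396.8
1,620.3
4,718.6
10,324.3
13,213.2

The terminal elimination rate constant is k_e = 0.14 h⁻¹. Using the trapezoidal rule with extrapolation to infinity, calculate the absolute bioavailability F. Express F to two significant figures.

F = 0.21

Trapezoidal AUC_0→13 (subcutaneous injection):
  [0→0.5]: (0.0+396.8)/2 × 0.5 = 99.2
  [0.5→1]: (396.8+620.3)/2 × 0.5 = 254.275
  [1→4]: (620.3+718.6)/2 × 3 = 2008.35
  [4→10]: (718.6+324.3)/2 × 6 = 3128.7
  [10→13]: (324.3+213.2)/2 × 3 = 806.25
  Sum = 6296.775 ng/mL·h
Tail: C_last/k_e = 213.2/0.14 = 1522.857
AUC_0→∞ (subcutaneous injection) = 6296.775 + 1522.857 = 7819.632 ng/mL·h
F = (AUC_ev/D_ev)/(AUC_iv/D_iv) = (7819.632/25)/(15100/10) = 312.78528/1510 = 0.2071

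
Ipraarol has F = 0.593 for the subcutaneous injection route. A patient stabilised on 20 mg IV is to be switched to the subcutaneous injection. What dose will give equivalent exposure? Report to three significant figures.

For equal systemic exposure: F × D_ev = D_iv
D_ev = D_iv / F = 20 / 0.593 = 33.7268 mg

D_subcutaneous = 33.7 mg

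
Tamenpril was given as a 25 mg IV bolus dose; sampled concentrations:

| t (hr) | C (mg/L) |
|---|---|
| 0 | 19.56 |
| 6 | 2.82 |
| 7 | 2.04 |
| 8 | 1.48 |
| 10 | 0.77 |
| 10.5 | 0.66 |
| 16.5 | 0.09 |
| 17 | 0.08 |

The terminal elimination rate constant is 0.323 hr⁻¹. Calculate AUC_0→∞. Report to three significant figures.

Trapezoidal AUC_0→17:
  [0→6]: (19.56+2.82)/2 × 6 = 67.14
  [6→7]: (2.82+2.04)/2 × 1 = 2.43
  [7→8]: (2.04+1.48)/2 × 1 = 1.76
  [8→10]: (1.48+0.77)/2 × 2 = 2.25
  [10→10.5]: (0.77+0.66)/2 × 0.5 = 0.3575
  [10.5→16.5]: (0.66+0.09)/2 × 6 = 2.25
  [16.5→17]: (0.09+0.08)/2 × 0.5 = 0.0425
  Sum = 76.23 mg/L·hr
Extrapolated tail: C_last / k_e = 0.08 / 0.323 = 0.248
AUC_0→∞ = 76.23 + 0.248 = 76.478 mg/L·hr

AUC = 76.5 mg/L·hr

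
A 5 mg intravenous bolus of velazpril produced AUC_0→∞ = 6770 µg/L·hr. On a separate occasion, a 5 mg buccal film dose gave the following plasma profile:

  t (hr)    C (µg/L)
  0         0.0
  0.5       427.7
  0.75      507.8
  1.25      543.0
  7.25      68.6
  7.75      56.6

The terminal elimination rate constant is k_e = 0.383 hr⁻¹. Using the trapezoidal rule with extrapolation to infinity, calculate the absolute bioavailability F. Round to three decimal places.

Trapezoidal AUC_0→7.75 (buccal film):
  [0→0.5]: (0.0+427.7)/2 × 0.5 = 106.925
  [0.5→0.75]: (427.7+507.8)/2 × 0.25 = 116.9375
  [0.75→1.25]: (507.8+543.0)/2 × 0.5 = 262.7
  [1.25→7.25]: (543.0+68.6)/2 × 6 = 1834.8
  [7.25→7.75]: (68.6+56.6)/2 × 0.5 = 31.3
  Sum = 2352.6625 µg/L·hr
Tail: C_last/k_e = 56.6/0.383 = 147.781
AUC_0→∞ (buccal film) = 2352.6625 + 147.781 = 2500.4435 µg/L·hr
F = (AUC_ev/D_ev)/(AUC_iv/D_iv) = (2500.4435/5)/(6770/5) = 500.0887/1354 = 0.3693

F = 0.369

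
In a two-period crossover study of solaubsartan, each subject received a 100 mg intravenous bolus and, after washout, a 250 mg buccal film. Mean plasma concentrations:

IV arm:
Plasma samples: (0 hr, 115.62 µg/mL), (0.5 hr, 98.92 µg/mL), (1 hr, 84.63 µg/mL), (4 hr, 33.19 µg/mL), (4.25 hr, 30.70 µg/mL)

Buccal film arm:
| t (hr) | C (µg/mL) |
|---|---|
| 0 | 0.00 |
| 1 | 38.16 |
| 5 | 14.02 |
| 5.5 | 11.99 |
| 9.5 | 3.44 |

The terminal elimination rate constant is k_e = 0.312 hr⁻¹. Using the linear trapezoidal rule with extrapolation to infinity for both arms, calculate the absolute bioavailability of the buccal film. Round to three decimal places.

Trapezoidal AUC_0→4.25 (IV):
  [0→0.5]: (115.62+98.92)/2 × 0.5 = 53.635
  [0.5→1]: (98.92+84.63)/2 × 0.5 = 45.8875
  [1→4]: (84.63+33.19)/2 × 3 = 176.73
  [4→4.25]: (33.19+30.70)/2 × 0.25 = 7.98625
  Sum = 284.23875 µg/mL·hr
IV tail: 30.70/0.312 = 98.397; AUC_iv,0→∞ = 284.23875 + 98.397 = 382.63575 µg/mL·hr
Trapezoidal AUC_0→9.5 (buccal film):
  [0→1]: (0.00+38.16)/2 × 1 = 19.08
  [1→5]: (38.16+14.02)/2 × 4 = 104.36
  [5→5.5]: (14.02+11.99)/2 × 0.5 = 6.5025
  [5.5→9.5]: (11.99+3.44)/2 × 4 = 30.86
  Sum = 160.8025 µg/mL·hr
buccal film tail: 3.44/0.312 = 11.026; AUC_ev,0→∞ = 160.8025 + 11.026 = 171.8285 µg/mL·hr
F = (AUC_ev/D_ev)/(AUC_iv/D_iv) = (171.8285/250)/(382.63575/100) = 0.687314/3.8263575 = 0.1796

F = 0.180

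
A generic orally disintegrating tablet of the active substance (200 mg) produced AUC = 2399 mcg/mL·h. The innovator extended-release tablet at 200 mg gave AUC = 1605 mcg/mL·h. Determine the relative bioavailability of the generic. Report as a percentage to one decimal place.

F_rel = 149.5%

F_rel = (AUC_test/D_test) / (AUC_ref/D_ref)
      = (2399/200) / (1605/200)
      = 11.995 / 8.025 = 1.4947 = 149.47%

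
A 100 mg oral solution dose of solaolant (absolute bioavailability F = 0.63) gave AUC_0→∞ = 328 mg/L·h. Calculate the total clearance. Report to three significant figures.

CL = F × Dose / AUC_0→∞
   = 0.63 × 100 / 328 = 0.192073 L/h

CL = 0.192 L/h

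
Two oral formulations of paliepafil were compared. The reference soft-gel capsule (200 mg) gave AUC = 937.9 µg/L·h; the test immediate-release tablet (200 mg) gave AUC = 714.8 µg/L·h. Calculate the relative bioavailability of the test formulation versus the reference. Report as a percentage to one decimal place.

F_rel = (AUC_test/D_test) / (AUC_ref/D_ref)
      = (714.8/200) / (937.9/200)
      = 3.574 / 4.6895 = 0.7621 = 76.21%

F_rel = 76.2%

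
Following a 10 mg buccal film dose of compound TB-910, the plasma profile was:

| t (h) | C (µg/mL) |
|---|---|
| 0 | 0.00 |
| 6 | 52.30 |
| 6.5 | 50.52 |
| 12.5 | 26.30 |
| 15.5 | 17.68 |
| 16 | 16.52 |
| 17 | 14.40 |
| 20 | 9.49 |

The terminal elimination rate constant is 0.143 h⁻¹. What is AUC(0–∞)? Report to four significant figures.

AUC = 605.2 µg/mL·h

Trapezoidal AUC_0→20:
  [0→6]: (0.00+52.30)/2 × 6 = 156.9
  [6→6.5]: (52.30+50.52)/2 × 0.5 = 25.705
  [6.5→12.5]: (50.52+26.30)/2 × 6 = 230.46
  [12.5→15.5]: (26.30+17.68)/2 × 3 = 65.97
  [15.5→16]: (17.68+16.52)/2 × 0.5 = 8.55
  [16→17]: (16.52+14.40)/2 × 1 = 15.46
  [17→20]: (14.40+9.49)/2 × 3 = 35.835
  Sum = 538.88 µg/mL·h
Extrapolated tail: C_last / k_e = 9.49 / 0.143 = 66.364
AUC_0→∞ = 538.88 + 66.364 = 605.244 µg/mL·h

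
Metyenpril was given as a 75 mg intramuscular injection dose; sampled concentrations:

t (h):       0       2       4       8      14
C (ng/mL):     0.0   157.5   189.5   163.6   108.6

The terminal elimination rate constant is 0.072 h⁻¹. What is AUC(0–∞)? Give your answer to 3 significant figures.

AUC = 3540 ng/mL·h

Trapezoidal AUC_0→14:
  [0→2]: (0.0+157.5)/2 × 2 = 157.5
  [2→4]: (157.5+189.5)/2 × 2 = 347.0
  [4→8]: (189.5+163.6)/2 × 4 = 706.2
  [8→14]: (163.6+108.6)/2 × 6 = 816.6
  Sum = 2027.3 ng/mL·h
Extrapolated tail: C_last / k_e = 108.6 / 0.072 = 1508.333
AUC_0→∞ = 2027.3 + 1508.333 = 3535.633 ng/mL·h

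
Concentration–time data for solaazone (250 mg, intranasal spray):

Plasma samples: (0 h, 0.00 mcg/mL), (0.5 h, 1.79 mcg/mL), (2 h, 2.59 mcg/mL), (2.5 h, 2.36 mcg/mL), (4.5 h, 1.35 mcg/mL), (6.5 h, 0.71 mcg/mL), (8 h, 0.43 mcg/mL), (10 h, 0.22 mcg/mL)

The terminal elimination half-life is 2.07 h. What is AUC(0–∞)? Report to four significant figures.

AUC = 12.90 mcg/mL·h

Trapezoidal AUC_0→10:
  [0→0.5]: (0.00+1.79)/2 × 0.5 = 0.4475
  [0.5→2]: (1.79+2.59)/2 × 1.5 = 3.285
  [2→2.5]: (2.59+2.36)/2 × 0.5 = 1.2375
  [2.5→4.5]: (2.36+1.35)/2 × 2 = 3.71
  [4.5→6.5]: (1.35+0.71)/2 × 2 = 2.06
  [6.5→8]: (0.71+0.43)/2 × 1.5 = 0.855
  [8→10]: (0.43+0.22)/2 × 2 = 0.65
  Sum = 12.245 mcg/mL·h
k_e = ln2 / t½ = 0.693147 / 2.07 = 0.3349 h^-1
Extrapolated tail: C_last / k_e = 0.22 / 0.3349 = 0.657
AUC_0→∞ = 12.245 + 0.657 = 12.902 mcg/mL·h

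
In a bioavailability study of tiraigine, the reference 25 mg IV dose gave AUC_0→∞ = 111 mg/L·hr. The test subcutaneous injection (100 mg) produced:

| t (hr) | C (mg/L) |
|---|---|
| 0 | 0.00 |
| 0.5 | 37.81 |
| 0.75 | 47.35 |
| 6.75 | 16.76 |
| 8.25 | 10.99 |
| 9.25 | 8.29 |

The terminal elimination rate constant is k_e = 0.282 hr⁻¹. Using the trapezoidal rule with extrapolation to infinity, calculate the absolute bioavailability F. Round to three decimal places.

Trapezoidal AUC_0→9.25 (subcutaneous injection):
  [0→0.5]: (0.00+37.81)/2 × 0.5 = 9.4525
  [0.5→0.75]: (37.81+47.35)/2 × 0.25 = 10.645
  [0.75→6.75]: (47.35+16.76)/2 × 6 = 192.33
  [6.75→8.25]: (16.76+10.99)/2 × 1.5 = 20.8125
  [8.25→9.25]: (10.99+8.29)/2 × 1 = 9.64
  Sum = 242.88 mg/L·hr
Tail: C_last/k_e = 8.29/0.282 = 29.397
AUC_0→∞ (subcutaneous injection) = 242.88 + 29.397 = 272.277 mg/L·hr
F = (AUC_ev/D_ev)/(AUC_iv/D_iv) = (272.277/100)/(111/25) = 2.72277/4.44 = 0.6132

F = 0.613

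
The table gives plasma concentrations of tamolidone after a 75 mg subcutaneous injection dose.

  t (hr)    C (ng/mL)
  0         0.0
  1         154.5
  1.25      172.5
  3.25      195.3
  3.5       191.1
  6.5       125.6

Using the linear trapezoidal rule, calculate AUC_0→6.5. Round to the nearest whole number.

AUC = 1009 ng/mL·hr

Trapezoidal AUC_0→6.5:
  [0→1]: (0.0+154.5)/2 × 1 = 77.25
  [1→1.25]: (154.5+172.5)/2 × 0.25 = 40.875
  [1.25→3.25]: (172.5+195.3)/2 × 2 = 367.8
  [3.25→3.5]: (195.3+191.1)/2 × 0.25 = 48.3
  [3.5→6.5]: (191.1+125.6)/2 × 3 = 475.05
  Sum = 1009.275 ng/mL·hr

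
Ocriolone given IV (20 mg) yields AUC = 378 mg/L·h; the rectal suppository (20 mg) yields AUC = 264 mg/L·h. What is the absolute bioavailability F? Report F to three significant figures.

F = (AUC_ev / D_ev) / (AUC_iv / D_iv)
  = (264/20) / (378/20)
  = 13.2 / 18.9 = 0.6984

F = 0.698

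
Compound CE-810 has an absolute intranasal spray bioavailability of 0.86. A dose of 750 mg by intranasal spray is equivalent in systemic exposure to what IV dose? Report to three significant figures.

Systemic exposure from an extravascular dose = F × D_ev, so the equivalent IV dose is F × D_ev.
D_iv = F × D_ev = 0.86 × 750 = 645 mg

D_iv = 645 mg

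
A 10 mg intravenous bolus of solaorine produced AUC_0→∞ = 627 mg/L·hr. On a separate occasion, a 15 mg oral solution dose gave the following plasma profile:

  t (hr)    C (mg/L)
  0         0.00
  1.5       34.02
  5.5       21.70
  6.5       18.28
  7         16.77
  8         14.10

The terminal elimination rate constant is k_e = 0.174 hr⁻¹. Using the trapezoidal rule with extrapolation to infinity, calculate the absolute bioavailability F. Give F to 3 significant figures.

F = 0.279

Trapezoidal AUC_0→8 (oral solution):
  [0→1.5]: (0.00+34.02)/2 × 1.5 = 25.515
  [1.5→5.5]: (34.02+21.70)/2 × 4 = 111.44
  [5.5→6.5]: (21.70+18.28)/2 × 1 = 19.99
  [6.5→7]: (18.28+16.77)/2 × 0.5 = 8.7625
  [7→8]: (16.77+14.10)/2 × 1 = 15.435
  Sum = 181.1425 mg/L·hr
Tail: C_last/k_e = 14.10/0.174 = 81.034
AUC_0→∞ (oral solution) = 181.1425 + 81.034 = 262.1765 mg/L·hr
F = (AUC_ev/D_ev)/(AUC_iv/D_iv) = (262.1765/15)/(627/10) = 17.4784/62.7 = 0.2788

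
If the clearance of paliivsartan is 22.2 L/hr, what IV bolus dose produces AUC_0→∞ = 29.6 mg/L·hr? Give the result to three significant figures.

Dose_iv = CL × AUC_0→∞
     = 22.2 × 29.6 = 657.12 mg

Dose = 657 mg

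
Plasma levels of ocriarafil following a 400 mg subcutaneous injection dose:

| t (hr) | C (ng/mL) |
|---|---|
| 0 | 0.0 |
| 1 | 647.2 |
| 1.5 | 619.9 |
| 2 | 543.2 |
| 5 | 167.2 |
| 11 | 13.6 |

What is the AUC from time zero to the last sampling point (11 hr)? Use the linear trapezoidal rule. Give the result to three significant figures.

AUC = 2540 ng/mL·hr

Trapezoidal AUC_0→11:
  [0→1]: (0.0+647.2)/2 × 1 = 323.6
  [1→1.5]: (647.2+619.9)/2 × 0.5 = 316.775
  [1.5→2]: (619.9+543.2)/2 × 0.5 = 290.775
  [2→5]: (543.2+167.2)/2 × 3 = 1065.6
  [5→11]: (167.2+13.6)/2 × 6 = 542.4
  Sum = 2539.15 ng/mL·hr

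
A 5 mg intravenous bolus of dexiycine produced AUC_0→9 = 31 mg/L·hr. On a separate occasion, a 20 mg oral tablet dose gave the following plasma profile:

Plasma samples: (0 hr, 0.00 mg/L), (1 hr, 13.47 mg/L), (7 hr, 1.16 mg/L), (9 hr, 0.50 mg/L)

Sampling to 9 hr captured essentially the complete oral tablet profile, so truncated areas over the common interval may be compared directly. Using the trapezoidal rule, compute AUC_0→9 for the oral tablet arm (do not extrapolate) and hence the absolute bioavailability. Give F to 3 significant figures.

F = 0.422

Trapezoidal AUC_0→9 (oral tablet):
  [0→1]: (0.00+13.47)/2 × 1 = 6.735
  [1→7]: (13.47+1.16)/2 × 6 = 43.89
  [7→9]: (1.16+0.50)/2 × 2 = 1.66
  Sum = 52.285 mg/L·hr
F = (AUC_ev/D_ev)/(AUC_iv/D_iv) = (52.285/20)/(31/5) = 2.61425/6.2 = 0.4217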